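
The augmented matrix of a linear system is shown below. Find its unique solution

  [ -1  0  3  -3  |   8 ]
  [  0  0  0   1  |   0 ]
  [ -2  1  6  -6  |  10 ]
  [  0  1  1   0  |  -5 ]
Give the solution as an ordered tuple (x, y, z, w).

ρ1 := -1·ρ1
  [  1  0  -3   3  |  -8 ]
  [  0  0   0   1  |   0 ]
  [ -2  1   6  -6  |  10 ]
  [  0  1   1   0  |  -5 ]
ρ3 := ρ3 + 2·ρ1
  [ 1  0  -3  3  |  -8 ]
  [ 0  0   0  1  |   0 ]
  [ 0  1   0  0  |  -6 ]
  [ 0  1   1  0  |  -5 ]
ρ2 ↔ ρ3
  [ 1  0  -3  3  |  -8 ]
  [ 0  1   0  0  |  -6 ]
  [ 0  0   0  1  |   0 ]
  [ 0  1   1  0  |  -5 ]
ρ4 := ρ4 − ρ2
  [ 1  0  -3  3  |  -8 ]
  [ 0  1   0  0  |  -6 ]
  [ 0  0   0  1  |   0 ]
  [ 0  0   1  0  |   1 ]
ρ3 ↔ ρ4
  [ 1  0  -3  3  |  -8 ]
  [ 0  1   0  0  |  -6 ]
  [ 0  0   1  0  |   1 ]
  [ 0  0   0  1  |   0 ]
ρ1 := ρ1 − 3·ρ4
  [ 1  0  -3  0  |  -8 ]
  [ 0  1   0  0  |  -6 ]
  [ 0  0   1  0  |   1 ]
  [ 0  0   0  1  |   0 ]
ρ1 := ρ1 + 3·ρ3
  [ 1  0  0  0  |  -5 ]
  [ 0  1  0  0  |  -6 ]
  [ 0  0  1  0  |   1 ]
  [ 0  0  0  1  |   0 ]
Reading off the last column: x = -5, y = -6, z = 1, w = 0.

(-5, -6, 1, 0)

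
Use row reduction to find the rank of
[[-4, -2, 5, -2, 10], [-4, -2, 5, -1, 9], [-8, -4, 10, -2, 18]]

rank = 2

R1 ← -1/4·R1
  [  1  1/2  -5/4  1/2  -5/2 ]
  [ -4   -2     5   -1     9 ]
  [ -8   -4    10   -2    18 ]
R2 ← R2 + 4·R1
  [  1  1/2  -5/4  1/2  -5/2 ]
  [  0    0     0    1    -1 ]
  [ -8   -4    10   -2    18 ]
R3 ← R3 + 8·R1
  [ 1  1/2  -5/4  1/2  -5/2 ]
  [ 0    0     0    1    -1 ]
  [ 0    0     0    2    -2 ]
R3 ← R3 − 2·R2
  [ 1  1/2  -5/4  1/2  -5/2 ]
  [ 0    0     0    1    -1 ]
  [ 0    0     0    0     0 ]
R1 ← R1 − 1/2·R2
  [ 1  1/2  -5/4  0  -2 ]
  [ 0    0     0  1  -1 ]
  [ 0    0     0  0   0 ]
The reduced form has 2 nonzero rows.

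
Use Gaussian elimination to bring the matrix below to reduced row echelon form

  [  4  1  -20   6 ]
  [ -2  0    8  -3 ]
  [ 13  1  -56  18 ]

Multiply ρ1 by 1/4.
  [  1  1/4   -5  3/2 ]
  [ -2    0    8   -3 ]
  [ 13    1  -56   18 ]
Add 2 times ρ1 to ρ2.
  [  1  1/4   -5  3/2 ]
  [  0  1/2   -2    0 ]
  [ 13    1  -56   18 ]
Subtract 13 times ρ1 from ρ3.
  [ 1   1/4  -5   3/2 ]
  [ 0   1/2  -2     0 ]
  [ 0  -9/4   9  -3/2 ]
Multiply ρ2 by 2.
  [ 1   1/4  -5   3/2 ]
  [ 0     1  -4     0 ]
  [ 0  -9/4   9  -3/2 ]
Add 9/4 times ρ2 to ρ3.
  [ 1  1/4  -5   3/2 ]
  [ 0    1  -4     0 ]
  [ 0    0   0  -3/2 ]
Multiply ρ3 by -2/3.
  [ 1  1/4  -5  3/2 ]
  [ 0    1  -4    0 ]
  [ 0    0   0    1 ]
Subtract 3/2 times ρ3 from ρ1.
  [ 1  1/4  -5  0 ]
  [ 0    1  -4  0 ]
  [ 0    0   0  1 ]
Subtract 1/4 times ρ2 from ρ1.
  [ 1  0  -4  0 ]
  [ 0  1  -4  0 ]
  [ 0  0   0  1 ]

[[1, 0, -4, 0], [0, 1, -4, 0], [0, 0, 0, 1]]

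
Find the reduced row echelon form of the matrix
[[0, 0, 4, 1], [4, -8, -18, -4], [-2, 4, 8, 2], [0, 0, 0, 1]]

R1 <-> R2
  [  4  -8  -18  -4 ]
  [  0   0    4   1 ]
  [ -2   4    8   2 ]
  [  0   0    0   1 ]
R1 -> 1/4·R1
  [  1  -2  -9/2  -1 ]
  [  0   0     4   1 ]
  [ -2   4     8   2 ]
  [  0   0     0   1 ]
R3 -> R3 + 2·R1
  [ 1  -2  -9/2  -1 ]
  [ 0   0     4   1 ]
  [ 0   0    -1   0 ]
  [ 0   0     0   1 ]
R2 -> 1/4·R2
  [ 1  -2  -9/2   -1 ]
  [ 0   0     1  1/4 ]
  [ 0   0    -1    0 ]
  [ 0   0     0    1 ]
R3 -> R3 + R2
  [ 1  -2  -9/2   -1 ]
  [ 0   0     1  1/4 ]
  [ 0   0     0  1/4 ]
  [ 0   0     0    1 ]
R3 -> 4·R3
  [ 1  -2  -9/2   -1 ]
  [ 0   0     1  1/4 ]
  [ 0   0     0    1 ]
  [ 0   0     0    1 ]
R4 -> R4 − R3
  [ 1  -2  -9/2   -1 ]
  [ 0   0     1  1/4 ]
  [ 0   0     0    1 ]
  [ 0   0     0    0 ]
R2 -> R2 − 1/4·R3
  [ 1  -2  -9/2  -1 ]
  [ 0   0     1   0 ]
  [ 0   0     0   1 ]
  [ 0   0     0   0 ]
R1 -> R1 + R3
  [ 1  -2  -9/2  0 ]
  [ 0   0     1  0 ]
  [ 0   0     0  1 ]
  [ 0   0     0  0 ]
R1 -> R1 + 9/2·R2
  [ 1  -2  0  0 ]
  [ 0   0  1  0 ]
  [ 0   0  0  1 ]
  [ 0   0  0  0 ]

[[1, -2, 0, 0], [0, 0, 1, 0], [0, 0, 0, 1], [0, 0, 0, 0]]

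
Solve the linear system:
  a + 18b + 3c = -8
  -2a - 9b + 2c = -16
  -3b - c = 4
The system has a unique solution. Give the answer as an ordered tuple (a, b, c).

Form the augmented matrix and row-reduce:
  [  1  18   3  |   -8 ]
  [ -2  -9   2  |  -16 ]
  [  0  -3  -1  |    4 ]
r2 ← r2 + 2·r1
  [ 1  18   3  |   -8 ]
  [ 0  27   8  |  -32 ]
  [ 0  -3  -1  |    4 ]
r2 ← 1/27·r2
  [ 1  18     3  |      -8 ]
  [ 0   1  8/27  |  -32/27 ]
  [ 0  -3    -1  |       4 ]
r3 ← r3 + 3·r2
  [ 1  18     3  |      -8 ]
  [ 0   1  8/27  |  -32/27 ]
  [ 0   0  -1/9  |     4/9 ]
r3 ← -9·r3
  [ 1  18     3  |      -8 ]
  [ 0   1  8/27  |  -32/27 ]
  [ 0   0     1  |      -4 ]
r2 ← r2 − 8/27·r3
  [ 1  18  3  |  -8 ]
  [ 0   1  0  |   0 ]
  [ 0   0  1  |  -4 ]
r1 ← r1 − 3·r3
  [ 1  18  0  |   4 ]
  [ 0   1  0  |   0 ]
  [ 0   0  1  |  -4 ]
r1 ← r1 − 18·r2
  [ 1  0  0  |   4 ]
  [ 0  1  0  |   0 ]
  [ 0  0  1  |  -4 ]
Reading off the last column: a = 4, b = 0, c = -4.

(4, 0, -4)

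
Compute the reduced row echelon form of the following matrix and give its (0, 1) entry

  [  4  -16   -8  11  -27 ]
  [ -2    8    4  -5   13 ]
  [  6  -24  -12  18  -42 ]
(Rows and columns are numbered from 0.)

-4

R1 := 1/4·R1
  [  1   -4   -2  11/4  -27/4 ]
  [ -2    8    4    -5     13 ]
  [  6  -24  -12    18    -42 ]
R2 := R2 + 2·R1
  [ 1   -4   -2  11/4  -27/4 ]
  [ 0    0    0   1/2   -1/2 ]
  [ 6  -24  -12    18    -42 ]
R3 := R3 − 6·R1
  [ 1  -4  -2  11/4  -27/4 ]
  [ 0   0   0   1/2   -1/2 ]
  [ 0   0   0   3/2   -3/2 ]
R2 := 2·R2
  [ 1  -4  -2  11/4  -27/4 ]
  [ 0   0   0     1     -1 ]
  [ 0   0   0   3/2   -3/2 ]
R3 := R3 − 3/2·R2
  [ 1  -4  -2  11/4  -27/4 ]
  [ 0   0   0     1     -1 ]
  [ 0   0   0     0      0 ]
R1 := R1 − 11/4·R2
  [ 1  -4  -2  0  -4 ]
  [ 0   0   0  1  -1 ]
  [ 0   0   0  0   0 ]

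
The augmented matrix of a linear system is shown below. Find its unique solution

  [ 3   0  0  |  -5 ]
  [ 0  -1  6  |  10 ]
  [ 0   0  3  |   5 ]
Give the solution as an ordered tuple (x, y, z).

Multiply R1 by 1/3.
  [ 1   0  0  |  -5/3 ]
  [ 0  -1  6  |    10 ]
  [ 0   0  3  |     5 ]
Multiply R2 by -1.
  [ 1  0   0  |  -5/3 ]
  [ 0  1  -6  |   -10 ]
  [ 0  0   3  |     5 ]
Multiply R3 by 1/3.
  [ 1  0   0  |  -5/3 ]
  [ 0  1  -6  |   -10 ]
  [ 0  0   1  |   5/3 ]
Add 6 times R3 to R2.
  [ 1  0  0  |  -5/3 ]
  [ 0  1  0  |     0 ]
  [ 0  0  1  |   5/3 ]
Reading off the last column: x = -5/3, y = 0, z = 5/3.

(-5/3, 0, 5/3)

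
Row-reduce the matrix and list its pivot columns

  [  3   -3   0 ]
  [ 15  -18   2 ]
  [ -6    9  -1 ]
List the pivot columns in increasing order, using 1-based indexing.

Multiply ρ1 by 1/3.
Subtract 15 times ρ1 from ρ2.
Add 6 times ρ1 to ρ3.
Multiply ρ2 by -1/3.
Subtract 3 times ρ2 from ρ3.
Add 2/3 times ρ3 to ρ2.
Add ρ2 to ρ1.
Pivot columns are the columns containing a leading 1.

1, 2, 3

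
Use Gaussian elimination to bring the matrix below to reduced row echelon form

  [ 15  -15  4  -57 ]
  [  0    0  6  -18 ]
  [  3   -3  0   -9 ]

[[1, -1, 0, -3], [0, 0, 1, -3], [0, 0, 0, 0]]

ρ1 ← 1/15·ρ1
  [ 1  -1  4/15  -19/5 ]
  [ 0   0     6    -18 ]
  [ 3  -3     0     -9 ]
ρ3 ← ρ3 − 3·ρ1
  [ 1  -1  4/15  -19/5 ]
  [ 0   0     6    -18 ]
  [ 0   0  -4/5   12/5 ]
ρ2 ← 1/6·ρ2
  [ 1  -1  4/15  -19/5 ]
  [ 0   0     1     -3 ]
  [ 0   0  -4/5   12/5 ]
ρ3 ← ρ3 + 4/5·ρ2
  [ 1  -1  4/15  -19/5 ]
  [ 0   0     1     -3 ]
  [ 0   0     0      0 ]
ρ1 ← ρ1 − 4/15·ρ2
  [ 1  -1  0  -3 ]
  [ 0   0  1  -3 ]
  [ 0   0  0   0 ]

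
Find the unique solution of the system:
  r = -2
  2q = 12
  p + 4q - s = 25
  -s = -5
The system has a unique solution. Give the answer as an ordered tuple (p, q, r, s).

(6, 6, -2, 5)

Form the augmented matrix and row-reduce:
  [ 0  0  1   0  |  -2 ]
  [ 0  2  0   0  |  12 ]
  [ 1  4  0  -1  |  25 ]
  [ 0  0  0  -1  |  -5 ]
R1 <-> R3
  [ 1  4  0  -1  |  25 ]
  [ 0  2  0   0  |  12 ]
  [ 0  0  1   0  |  -2 ]
  [ 0  0  0  -1  |  -5 ]
R2 := 1/2·R2
  [ 1  4  0  -1  |  25 ]
  [ 0  1  0   0  |   6 ]
  [ 0  0  1   0  |  -2 ]
  [ 0  0  0  -1  |  -5 ]
R4 := -1·R4
  [ 1  4  0  -1  |  25 ]
  [ 0  1  0   0  |   6 ]
  [ 0  0  1   0  |  -2 ]
  [ 0  0  0   1  |   5 ]
R1 := R1 + R4
  [ 1  4  0  0  |  30 ]
  [ 0  1  0  0  |   6 ]
  [ 0  0  1  0  |  -2 ]
  [ 0  0  0  1  |   5 ]
R1 := R1 − 4·R2
  [ 1  0  0  0  |   6 ]
  [ 0  1  0  0  |   6 ]
  [ 0  0  1  0  |  -2 ]
  [ 0  0  0  1  |   5 ]
Reading off the last column: p = 6, q = 6, r = -2, s = 5.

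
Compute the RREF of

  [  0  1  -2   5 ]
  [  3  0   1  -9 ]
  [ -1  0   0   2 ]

[[1, 0, 0, -2], [0, 1, 0, -1], [0, 0, 1, -3]]

R1 ↔ R2
  [  3  0   1  -9 ]
  [  0  1  -2   5 ]
  [ -1  0   0   2 ]
R1 → 1/3·R1
  [  1  0  1/3  -3 ]
  [  0  1   -2   5 ]
  [ -1  0    0   2 ]
R3 → R3 + R1
  [ 1  0  1/3  -3 ]
  [ 0  1   -2   5 ]
  [ 0  0  1/3  -1 ]
R3 → 3·R3
  [ 1  0  1/3  -3 ]
  [ 0  1   -2   5 ]
  [ 0  0    1  -3 ]
R2 → R2 + 2·R3
  [ 1  0  1/3  -3 ]
  [ 0  1    0  -1 ]
  [ 0  0    1  -3 ]
R1 → R1 − 1/3·R3
  [ 1  0  0  -2 ]
  [ 0  1  0  -1 ]
  [ 0  0  1  -3 ]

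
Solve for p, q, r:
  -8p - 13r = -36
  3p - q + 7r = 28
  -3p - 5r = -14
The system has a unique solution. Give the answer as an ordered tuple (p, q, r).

(-2, -6, 4)

Form the augmented matrix and row-reduce:
  [ -8   0  -13  |  -36 ]
  [  3  -1    7  |   28 ]
  [ -3   0   -5  |  -14 ]
R1 → -1/8·R1
  [  1   0  13/8  |  9/2 ]
  [  3  -1     7  |   28 ]
  [ -3   0    -5  |  -14 ]
R2 → R2 − 3·R1
  [  1   0  13/8  |   9/2 ]
  [  0  -1  17/8  |  29/2 ]
  [ -3   0    -5  |   -14 ]
R3 → R3 + 3·R1
  [ 1   0  13/8  |   9/2 ]
  [ 0  -1  17/8  |  29/2 ]
  [ 0   0  -1/8  |  -1/2 ]
R2 → -1·R2
  [ 1  0   13/8  |    9/2 ]
  [ 0  1  -17/8  |  -29/2 ]
  [ 0  0   -1/8  |   -1/2 ]
R3 → -8·R3
  [ 1  0   13/8  |    9/2 ]
  [ 0  1  -17/8  |  -29/2 ]
  [ 0  0      1  |      4 ]
R2 → R2 + 17/8·R3
  [ 1  0  13/8  |  9/2 ]
  [ 0  1     0  |   -6 ]
  [ 0  0     1  |    4 ]
R1 → R1 − 13/8·R3
  [ 1  0  0  |  -2 ]
  [ 0  1  0  |  -6 ]
  [ 0  0  1  |   4 ]
Reading off the last column: p = -2, q = -6, r = 4.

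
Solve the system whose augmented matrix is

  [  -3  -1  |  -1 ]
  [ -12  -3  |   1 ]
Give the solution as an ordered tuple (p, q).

(-4/3, 5)

R1 → -1/3·R1
  [   1  1/3  |  1/3 ]
  [ -12   -3  |    1 ]
R2 → R2 + 12·R1
  [ 1  1/3  |  1/3 ]
  [ 0    1  |    5 ]
R1 → R1 − 1/3·R2
  [ 1  0  |  -4/3 ]
  [ 0  1  |     5 ]
Reading off the last column: p = -4/3, q = 5.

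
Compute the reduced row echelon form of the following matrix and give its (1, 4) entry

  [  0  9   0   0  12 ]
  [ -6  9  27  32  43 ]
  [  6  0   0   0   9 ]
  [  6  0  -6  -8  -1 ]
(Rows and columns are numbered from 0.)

4/3

ρ1 <-> ρ2
ρ1 -> -1/6·ρ1
ρ3 -> ρ3 − 6·ρ1
ρ4 -> ρ4 − 6·ρ1
ρ2 -> 1/9·ρ2
ρ3 -> ρ3 − 9·ρ2
ρ4 -> ρ4 − 9·ρ2
ρ3 -> 1/27·ρ3
ρ4 -> ρ4 − 21·ρ3
ρ4 -> -9/8·ρ4
ρ3 -> ρ3 − 32/27·ρ4
ρ1 -> ρ1 + 16/3·ρ4
ρ1 -> ρ1 + 9/2·ρ3
ρ1 -> ρ1 + 3/2·ρ2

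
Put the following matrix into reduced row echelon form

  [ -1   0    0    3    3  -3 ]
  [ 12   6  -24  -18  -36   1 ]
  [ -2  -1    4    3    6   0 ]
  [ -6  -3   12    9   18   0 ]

Multiply ρ1 by -1.
Subtract 12 times ρ1 from ρ2.
Add 2 times ρ1 to ρ3.
Add 6 times ρ1 to ρ4.
Multiply ρ2 by 1/6.
Add ρ2 to ρ3.
Add 3 times ρ2 to ρ4.
Multiply ρ3 by 6.
Subtract 1/2 times ρ3 from ρ4.
Add 35/6 times ρ3 to ρ2.
Subtract 3 times ρ3 from ρ1.

[[1, 0, 0, -3, -3, 0], [0, 1, -4, 3, 0, 0], [0, 0, 0, 0, 0, 1], [0, 0, 0, 0, 0, 0]]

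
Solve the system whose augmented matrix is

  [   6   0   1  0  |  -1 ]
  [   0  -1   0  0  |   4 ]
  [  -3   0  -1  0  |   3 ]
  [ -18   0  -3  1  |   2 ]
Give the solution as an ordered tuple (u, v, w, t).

R1 ← 1/6·R1
R3 ← R3 + 3·R1
R4 ← R4 + 18·R1
R2 ← -1·R2
R3 ← -2·R3
R1 ← R1 − 1/6·R3
Reading off the last column: u = 2/3, v = -4, w = -5, t = -1.

(2/3, -4, -5, -1)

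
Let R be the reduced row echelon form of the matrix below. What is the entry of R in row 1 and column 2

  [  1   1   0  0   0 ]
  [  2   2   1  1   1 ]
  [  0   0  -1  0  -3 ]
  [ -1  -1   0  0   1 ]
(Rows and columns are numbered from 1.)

r2 → r2 − 2·r1
r4 → r4 + r1
r3 → r3 + r2
r3 → r3 + 2·r4
r2 → r2 − r4
r2 → r2 − r3

1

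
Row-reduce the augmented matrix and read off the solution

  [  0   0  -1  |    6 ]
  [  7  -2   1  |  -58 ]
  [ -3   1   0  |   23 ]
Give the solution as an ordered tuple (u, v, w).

(-6, 5, -6)

ρ1 <=> ρ2
  [  7  -2   1  |  -58 ]
  [  0   0  -1  |    6 ]
  [ -3   1   0  |   23 ]
ρ1 -> 1/7·ρ1
  [  1  -2/7  1/7  |  -58/7 ]
  [  0     0   -1  |      6 ]
  [ -3     1    0  |     23 ]
ρ3 -> ρ3 + 3·ρ1
  [ 1  -2/7  1/7  |  -58/7 ]
  [ 0     0   -1  |      6 ]
  [ 0   1/7  3/7  |  -13/7 ]
ρ2 <=> ρ3
  [ 1  -2/7  1/7  |  -58/7 ]
  [ 0   1/7  3/7  |  -13/7 ]
  [ 0     0   -1  |      6 ]
ρ2 -> 7·ρ2
  [ 1  -2/7  1/7  |  -58/7 ]
  [ 0     1    3  |    -13 ]
  [ 0     0   -1  |      6 ]
ρ3 -> -1·ρ3
  [ 1  -2/7  1/7  |  -58/7 ]
  [ 0     1    3  |    -13 ]
  [ 0     0    1  |     -6 ]
ρ2 -> ρ2 − 3·ρ3
  [ 1  -2/7  1/7  |  -58/7 ]
  [ 0     1    0  |      5 ]
  [ 0     0    1  |     -6 ]
ρ1 -> ρ1 − 1/7·ρ3
  [ 1  -2/7  0  |  -52/7 ]
  [ 0     1  0  |      5 ]
  [ 0     0  1  |     -6 ]
ρ1 -> ρ1 + 2/7·ρ2
  [ 1  0  0  |  -6 ]
  [ 0  1  0  |   5 ]
  [ 0  0  1  |  -6 ]
Reading off the last column: u = -6, v = 5, w = -6.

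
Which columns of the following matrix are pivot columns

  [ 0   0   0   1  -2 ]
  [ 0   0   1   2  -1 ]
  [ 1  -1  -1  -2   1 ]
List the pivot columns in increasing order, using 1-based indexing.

1, 3, 4

r1 ↔ r3
  [ 1  -1  -1  -2   1 ]
  [ 0   0   1   2  -1 ]
  [ 0   0   0   1  -2 ]
r2 -> r2 − 2·r3
  [ 1  -1  -1  -2   1 ]
  [ 0   0   1   0   3 ]
  [ 0   0   0   1  -2 ]
r1 -> r1 + 2·r3
  [ 1  -1  -1  0  -3 ]
  [ 0   0   1  0   3 ]
  [ 0   0   0  1  -2 ]
r1 -> r1 + r2
  [ 1  -1  0  0   0 ]
  [ 0   0  1  0   3 ]
  [ 0   0  0  1  -2 ]
Pivot columns are the columns containing a leading 1.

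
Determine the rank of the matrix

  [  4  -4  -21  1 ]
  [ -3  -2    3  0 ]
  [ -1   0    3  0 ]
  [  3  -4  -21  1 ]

rank = 4

ρ1 ← 1/4·ρ1
ρ2 ← ρ2 + 3·ρ1
ρ3 ← ρ3 + ρ1
ρ4 ← ρ4 − 3·ρ1
ρ2 ← -1/5·ρ2
ρ3 ← ρ3 + ρ2
ρ4 ← ρ4 + ρ2
ρ3 ← 10/3·ρ3
ρ4 ← ρ4 + 27/10·ρ3
ρ3 ← ρ3 − 1/3·ρ4
ρ2 ← ρ2 + 3/20·ρ4
ρ1 ← ρ1 − 1/4·ρ4
ρ2 ← ρ2 − 51/20·ρ3
ρ1 ← ρ1 + 21/4·ρ3
ρ1 ← ρ1 + ρ2
The reduced form has 4 nonzero rows.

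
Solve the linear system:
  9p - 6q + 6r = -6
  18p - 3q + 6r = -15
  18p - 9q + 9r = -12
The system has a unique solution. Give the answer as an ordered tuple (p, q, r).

(-2/3, -1, -1)

Form the augmented matrix and row-reduce:
  [  9  -6  6  |   -6 ]
  [ 18  -3  6  |  -15 ]
  [ 18  -9  9  |  -12 ]
r1 := 1/9·r1
r2 := r2 − 18·r1
r3 := r3 − 18·r1
r2 := 1/9·r2
r3 := r3 − 3·r2
r3 := -1·r3
r2 := r2 + 2/3·r3
r1 := r1 − 2/3·r3
r1 := r1 + 2/3·r2
Reading off the last column: p = -2/3, q = -1, r = -1.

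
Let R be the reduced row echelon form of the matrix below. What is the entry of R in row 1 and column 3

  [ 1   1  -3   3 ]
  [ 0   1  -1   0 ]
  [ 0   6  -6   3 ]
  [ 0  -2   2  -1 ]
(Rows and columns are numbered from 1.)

-2

Subtract 6 times ρ2 from ρ3.
  [ 1   1  -3   3 ]
  [ 0   1  -1   0 ]
  [ 0   0   0   3 ]
  [ 0  -2   2  -1 ]
Add 2 times ρ2 to ρ4.
  [ 1  1  -3   3 ]
  [ 0  1  -1   0 ]
  [ 0  0   0   3 ]
  [ 0  0   0  -1 ]
Multiply ρ3 by 1/3.
  [ 1  1  -3   3 ]
  [ 0  1  -1   0 ]
  [ 0  0   0   1 ]
  [ 0  0   0  -1 ]
Add ρ3 to ρ4.
  [ 1  1  -3  3 ]
  [ 0  1  -1  0 ]
  [ 0  0   0  1 ]
  [ 0  0   0  0 ]
Subtract 3 times ρ3 from ρ1.
  [ 1  1  -3  0 ]
  [ 0  1  -1  0 ]
  [ 0  0   0  1 ]
  [ 0  0   0  0 ]
Subtract ρ2 from ρ1.
  [ 1  0  -2  0 ]
  [ 0  1  -1  0 ]
  [ 0  0   0  1 ]
  [ 0  0   0  0 ]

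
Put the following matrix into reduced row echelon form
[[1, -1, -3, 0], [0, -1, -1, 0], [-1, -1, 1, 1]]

[[1, 0, -2, 0], [0, 1, 1, 0], [0, 0, 0, 1]]

Add r1 to r3.
Multiply r2 by -1.
Add 2 times r2 to r3.
Add r2 to r1.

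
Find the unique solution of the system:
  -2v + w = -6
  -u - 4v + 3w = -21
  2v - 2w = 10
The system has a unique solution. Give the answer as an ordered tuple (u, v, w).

Form the augmented matrix and row-reduce:
  [  0  -2   1  |   -6 ]
  [ -1  -4   3  |  -21 ]
  [  0   2  -2  |   10 ]
R1 <-> R2
  [ -1  -4   3  |  -21 ]
  [  0  -2   1  |   -6 ]
  [  0   2  -2  |   10 ]
R1 -> -1·R1
  [ 1   4  -3  |  21 ]
  [ 0  -2   1  |  -6 ]
  [ 0   2  -2  |  10 ]
R2 -> -1/2·R2
  [ 1  4    -3  |  21 ]
  [ 0  1  -1/2  |   3 ]
  [ 0  2    -2  |  10 ]
R3 -> R3 − 2·R2
  [ 1  4    -3  |  21 ]
  [ 0  1  -1/2  |   3 ]
  [ 0  0    -1  |   4 ]
R3 -> -1·R3
  [ 1  4    -3  |  21 ]
  [ 0  1  -1/2  |   3 ]
  [ 0  0     1  |  -4 ]
R2 -> R2 + 1/2·R3
  [ 1  4  -3  |  21 ]
  [ 0  1   0  |   1 ]
  [ 0  0   1  |  -4 ]
R1 -> R1 + 3·R3
  [ 1  4  0  |   9 ]
  [ 0  1  0  |   1 ]
  [ 0  0  1  |  -4 ]
R1 -> R1 − 4·R2
  [ 1  0  0  |   5 ]
  [ 0  1  0  |   1 ]
  [ 0  0  1  |  -4 ]
Reading off the last column: u = 5, v = 1, w = -4.

(5, 1, -4)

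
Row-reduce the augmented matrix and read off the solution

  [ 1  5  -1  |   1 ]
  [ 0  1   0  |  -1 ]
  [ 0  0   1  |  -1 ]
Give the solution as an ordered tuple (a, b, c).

R1 := R1 + R3
  [ 1  5  0  |   0 ]
  [ 0  1  0  |  -1 ]
  [ 0  0  1  |  -1 ]
R1 := R1 − 5·R2
  [ 1  0  0  |   5 ]
  [ 0  1  0  |  -1 ]
  [ 0  0  1  |  -1 ]
Reading off the last column: a = 5, b = -1, c = -1.

(5, -1, -1)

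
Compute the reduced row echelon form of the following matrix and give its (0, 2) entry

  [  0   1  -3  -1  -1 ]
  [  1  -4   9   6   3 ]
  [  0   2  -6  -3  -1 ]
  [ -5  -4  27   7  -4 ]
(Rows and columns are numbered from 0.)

-3

ρ1 <-> ρ2
  [  1  -4   9   6   3 ]
  [  0   1  -3  -1  -1 ]
  [  0   2  -6  -3  -1 ]
  [ -5  -4  27   7  -4 ]
ρ4 -> ρ4 + 5·ρ1
  [ 1   -4   9   6   3 ]
  [ 0    1  -3  -1  -1 ]
  [ 0    2  -6  -3  -1 ]
  [ 0  -24  72  37  11 ]
ρ3 -> ρ3 − 2·ρ2
  [ 1   -4   9   6   3 ]
  [ 0    1  -3  -1  -1 ]
  [ 0    0   0  -1   1 ]
  [ 0  -24  72  37  11 ]
ρ4 -> ρ4 + 24·ρ2
  [ 1  -4   9   6    3 ]
  [ 0   1  -3  -1   -1 ]
  [ 0   0   0  -1    1 ]
  [ 0   0   0  13  -13 ]
ρ3 -> -1·ρ3
  [ 1  -4   9   6    3 ]
  [ 0   1  -3  -1   -1 ]
  [ 0   0   0   1   -1 ]
  [ 0   0   0  13  -13 ]
ρ4 -> ρ4 − 13·ρ3
  [ 1  -4   9   6   3 ]
  [ 0   1  -3  -1  -1 ]
  [ 0   0   0   1  -1 ]
  [ 0   0   0   0   0 ]
ρ2 -> ρ2 + ρ3
  [ 1  -4   9  6   3 ]
  [ 0   1  -3  0  -2 ]
  [ 0   0   0  1  -1 ]
  [ 0   0   0  0   0 ]
ρ1 -> ρ1 − 6·ρ3
  [ 1  -4   9  0   9 ]
  [ 0   1  -3  0  -2 ]
  [ 0   0   0  1  -1 ]
  [ 0   0   0  0   0 ]
ρ1 -> ρ1 + 4·ρ2
  [ 1  0  -3  0   1 ]
  [ 0  1  -3  0  -2 ]
  [ 0  0   0  1  -1 ]
  [ 0  0   0  0   0 ]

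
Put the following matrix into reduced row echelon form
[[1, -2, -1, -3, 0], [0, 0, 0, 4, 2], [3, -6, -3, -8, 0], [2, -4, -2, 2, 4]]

R3 ← R3 − 3·R1
  [ 1  -2  -1  -3  0 ]
  [ 0   0   0   4  2 ]
  [ 0   0   0   1  0 ]
  [ 2  -4  -2   2  4 ]
R4 ← R4 − 2·R1
  [ 1  -2  -1  -3  0 ]
  [ 0   0   0   4  2 ]
  [ 0   0   0   1  0 ]
  [ 0   0   0   8  4 ]
R2 ← 1/4·R2
  [ 1  -2  -1  -3    0 ]
  [ 0   0   0   1  1/2 ]
  [ 0   0   0   1    0 ]
  [ 0   0   0   8    4 ]
R3 ← R3 − R2
  [ 1  -2  -1  -3     0 ]
  [ 0   0   0   1   1/2 ]
  [ 0   0   0   0  -1/2 ]
  [ 0   0   0   8     4 ]
R4 ← R4 − 8·R2
  [ 1  -2  -1  -3     0 ]
  [ 0   0   0   1   1/2 ]
  [ 0   0   0   0  -1/2 ]
  [ 0   0   0   0     0 ]
R3 ← -2·R3
  [ 1  -2  -1  -3    0 ]
  [ 0   0   0   1  1/2 ]
  [ 0   0   0   0    1 ]
  [ 0   0   0   0    0 ]
R2 ← R2 − 1/2·R3
  [ 1  -2  -1  -3  0 ]
  [ 0   0   0   1  0 ]
  [ 0   0   0   0  1 ]
  [ 0   0   0   0  0 ]
R1 ← R1 + 3·R2
  [ 1  -2  -1  0  0 ]
  [ 0   0   0  1  0 ]
  [ 0   0   0  0  1 ]
  [ 0   0   0  0  0 ]

[[1, -2, -1, 0, 0], [0, 0, 0, 1, 0], [0, 0, 0, 0, 1], [0, 0, 0, 0, 0]]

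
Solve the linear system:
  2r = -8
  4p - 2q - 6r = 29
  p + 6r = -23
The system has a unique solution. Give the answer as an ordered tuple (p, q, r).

Form the augmented matrix and row-reduce:
  [ 0   0   2  |   -8 ]
  [ 4  -2  -6  |   29 ]
  [ 1   0   6  |  -23 ]
ρ1 <-> ρ2
  [ 4  -2  -6  |   29 ]
  [ 0   0   2  |   -8 ]
  [ 1   0   6  |  -23 ]
ρ1 ← 1/4·ρ1
  [ 1  -1/2  -3/2  |  29/4 ]
  [ 0     0     2  |    -8 ]
  [ 1     0     6  |   -23 ]
ρ3 ← ρ3 − ρ1
  [ 1  -1/2  -3/2  |    29/4 ]
  [ 0     0     2  |      -8 ]
  [ 0   1/2  15/2  |  -121/4 ]
ρ2 <-> ρ3
  [ 1  -1/2  -3/2  |    29/4 ]
  [ 0   1/2  15/2  |  -121/4 ]
  [ 0     0     2  |      -8 ]
ρ2 ← 2·ρ2
  [ 1  -1/2  -3/2  |    29/4 ]
  [ 0     1    15  |  -121/2 ]
  [ 0     0     2  |      -8 ]
ρ3 ← 1/2·ρ3
  [ 1  -1/2  -3/2  |    29/4 ]
  [ 0     1    15  |  -121/2 ]
  [ 0     0     1  |      -4 ]
ρ2 ← ρ2 − 15·ρ3
  [ 1  -1/2  -3/2  |  29/4 ]
  [ 0     1     0  |  -1/2 ]
  [ 0     0     1  |    -4 ]
ρ1 ← ρ1 + 3/2·ρ3
  [ 1  -1/2  0  |   5/4 ]
  [ 0     1  0  |  -1/2 ]
  [ 0     0  1  |    -4 ]
ρ1 ← ρ1 + 1/2·ρ2
  [ 1  0  0  |     1 ]
  [ 0  1  0  |  -1/2 ]
  [ 0  0  1  |    -4 ]
Reading off the last column: p = 1, q = -1/2, r = -4.

(1, -1/2, -4)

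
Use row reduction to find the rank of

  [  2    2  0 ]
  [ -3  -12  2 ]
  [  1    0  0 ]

rank = 3

R1 ← 1/2·R1
  [  1    1  0 ]
  [ -3  -12  2 ]
  [  1    0  0 ]
R2 ← R2 + 3·R1
  [ 1   1  0 ]
  [ 0  -9  2 ]
  [ 1   0  0 ]
R3 ← R3 − R1
  [ 1   1  0 ]
  [ 0  -9  2 ]
  [ 0  -1  0 ]
R2 ← -1/9·R2
  [ 1   1     0 ]
  [ 0   1  -2/9 ]
  [ 0  -1     0 ]
R3 ← R3 + R2
  [ 1  1     0 ]
  [ 0  1  -2/9 ]
  [ 0  0  -2/9 ]
R3 ← -9/2·R3
  [ 1  1     0 ]
  [ 0  1  -2/9 ]
  [ 0  0     1 ]
R2 ← R2 + 2/9·R3
  [ 1  1  0 ]
  [ 0  1  0 ]
  [ 0  0  1 ]
R1 ← R1 − R2
  [ 1  0  0 ]
  [ 0  1  0 ]
  [ 0  0  1 ]
The reduced form has 3 nonzero rows.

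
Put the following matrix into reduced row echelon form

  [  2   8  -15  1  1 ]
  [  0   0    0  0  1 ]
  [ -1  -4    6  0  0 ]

[[1, 4, 0, -2, 0], [0, 0, 1, -1/3, 0], [0, 0, 0, 0, 1]]

ρ1 ← 1/2·ρ1
  [  1   4  -15/2  1/2  1/2 ]
  [  0   0      0    0    1 ]
  [ -1  -4      6    0    0 ]
ρ3 ← ρ3 + ρ1
  [ 1  4  -15/2  1/2  1/2 ]
  [ 0  0      0    0    1 ]
  [ 0  0   -3/2  1/2  1/2 ]
ρ2 <-> ρ3
  [ 1  4  -15/2  1/2  1/2 ]
  [ 0  0   -3/2  1/2  1/2 ]
  [ 0  0      0    0    1 ]
ρ2 ← -2/3·ρ2
  [ 1  4  -15/2   1/2   1/2 ]
  [ 0  0      1  -1/3  -1/3 ]
  [ 0  0      0     0     1 ]
ρ2 ← ρ2 + 1/3·ρ3
  [ 1  4  -15/2   1/2  1/2 ]
  [ 0  0      1  -1/3    0 ]
  [ 0  0      0     0    1 ]
ρ1 ← ρ1 − 1/2·ρ3
  [ 1  4  -15/2   1/2  0 ]
  [ 0  0      1  -1/3  0 ]
  [ 0  0      0     0  1 ]
ρ1 ← ρ1 + 15/2·ρ2
  [ 1  4  0    -2  0 ]
  [ 0  0  1  -1/3  0 ]
  [ 0  0  0     0  1 ]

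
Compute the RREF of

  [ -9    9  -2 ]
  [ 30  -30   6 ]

r1 -> -1/9·r1
  [  1   -1  2/9 ]
  [ 30  -30    6 ]
r2 -> r2 − 30·r1
  [ 1  -1   2/9 ]
  [ 0   0  -2/3 ]
r2 -> -3/2·r2
  [ 1  -1  2/9 ]
  [ 0   0    1 ]
r1 -> r1 − 2/9·r2
  [ 1  -1  0 ]
  [ 0   0  1 ]

[[1, -1, 0], [0, 0, 1]]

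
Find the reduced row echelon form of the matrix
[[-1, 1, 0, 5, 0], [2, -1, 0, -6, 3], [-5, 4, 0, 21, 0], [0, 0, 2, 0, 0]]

R1 -> -1·R1
R2 -> R2 − 2·R1
R3 -> R3 + 5·R1
R3 -> R3 + R2
R3 ↔ R4
R3 -> 1/2·R3
R4 -> 1/3·R4
R2 -> R2 − 3·R4
R1 -> R1 + R2

[[1, 0, 0, -1, 0], [0, 1, 0, 4, 0], [0, 0, 1, 0, 0], [0, 0, 0, 0, 1]]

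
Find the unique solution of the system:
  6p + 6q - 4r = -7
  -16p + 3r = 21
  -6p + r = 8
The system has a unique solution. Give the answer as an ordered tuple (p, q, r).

(-3/2, -1/3, -1)

Form the augmented matrix and row-reduce:
  [   6  6  -4  |  -7 ]
  [ -16  0   3  |  21 ]
  [  -6  0   1  |   8 ]
R1 -> 1/6·R1
  [   1  1  -2/3  |  -7/6 ]
  [ -16  0     3  |    21 ]
  [  -6  0     1  |     8 ]
R2 -> R2 + 16·R1
  [  1   1   -2/3  |  -7/6 ]
  [  0  16  -23/3  |   7/3 ]
  [ -6   0      1  |     8 ]
R3 -> R3 + 6·R1
  [ 1   1   -2/3  |  -7/6 ]
  [ 0  16  -23/3  |   7/3 ]
  [ 0   6     -3  |     1 ]
R2 -> 1/16·R2
  [ 1  1    -2/3  |  -7/6 ]
  [ 0  1  -23/48  |  7/48 ]
  [ 0  6      -3  |     1 ]
R3 -> R3 − 6·R2
  [ 1  1    -2/3  |  -7/6 ]
  [ 0  1  -23/48  |  7/48 ]
  [ 0  0    -1/8  |   1/8 ]
R3 -> -8·R3
  [ 1  1    -2/3  |  -7/6 ]
  [ 0  1  -23/48  |  7/48 ]
  [ 0  0       1  |    -1 ]
R2 -> R2 + 23/48·R3
  [ 1  1  -2/3  |  -7/6 ]
  [ 0  1     0  |  -1/3 ]
  [ 0  0     1  |    -1 ]
R1 -> R1 + 2/3·R3
  [ 1  1  0  |  -11/6 ]
  [ 0  1  0  |   -1/3 ]
  [ 0  0  1  |     -1 ]
R1 -> R1 − R2
  [ 1  0  0  |  -3/2 ]
  [ 0  1  0  |  -1/3 ]
  [ 0  0  1  |    -1 ]
Reading off the last column: p = -3/2, q = -1/3, r = -1.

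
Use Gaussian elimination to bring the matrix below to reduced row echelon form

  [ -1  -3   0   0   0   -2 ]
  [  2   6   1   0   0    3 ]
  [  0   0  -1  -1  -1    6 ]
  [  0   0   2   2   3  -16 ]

[[1, 3, 0, 0, 0, 2], [0, 0, 1, 0, 0, -1], [0, 0, 0, 1, 0, -1], [0, 0, 0, 0, 1, -4]]

ρ1 ← -1·ρ1
  [ 1  3   0   0   0    2 ]
  [ 2  6   1   0   0    3 ]
  [ 0  0  -1  -1  -1    6 ]
  [ 0  0   2   2   3  -16 ]
ρ2 ← ρ2 − 2·ρ1
  [ 1  3   0   0   0    2 ]
  [ 0  0   1   0   0   -1 ]
  [ 0  0  -1  -1  -1    6 ]
  [ 0  0   2   2   3  -16 ]
ρ3 ← ρ3 + ρ2
  [ 1  3  0   0   0    2 ]
  [ 0  0  1   0   0   -1 ]
  [ 0  0  0  -1  -1    5 ]
  [ 0  0  2   2   3  -16 ]
ρ4 ← ρ4 − 2·ρ2
  [ 1  3  0   0   0    2 ]
  [ 0  0  1   0   0   -1 ]
  [ 0  0  0  -1  -1    5 ]
  [ 0  0  0   2   3  -14 ]
ρ3 ← -1·ρ3
  [ 1  3  0  0  0    2 ]
  [ 0  0  1  0  0   -1 ]
  [ 0  0  0  1  1   -5 ]
  [ 0  0  0  2  3  -14 ]
ρ4 ← ρ4 − 2·ρ3
  [ 1  3  0  0  0   2 ]
  [ 0  0  1  0  0  -1 ]
  [ 0  0  0  1  1  -5 ]
  [ 0  0  0  0  1  -4 ]
ρ3 ← ρ3 − ρ4
  [ 1  3  0  0  0   2 ]
  [ 0  0  1  0  0  -1 ]
  [ 0  0  0  1  0  -1 ]
  [ 0  0  0  0  1  -4 ]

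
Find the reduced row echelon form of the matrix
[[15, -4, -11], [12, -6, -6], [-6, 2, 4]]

Multiply ρ1 by 1/15.
  [  1  -4/15  -11/15 ]
  [ 12     -6      -6 ]
  [ -6      2       4 ]
Subtract 12 times ρ1 from ρ2.
  [  1  -4/15  -11/15 ]
  [  0  -14/5    14/5 ]
  [ -6      2       4 ]
Add 6 times ρ1 to ρ3.
  [ 1  -4/15  -11/15 ]
  [ 0  -14/5    14/5 ]
  [ 0    2/5    -2/5 ]
Multiply ρ2 by -5/14.
  [ 1  -4/15  -11/15 ]
  [ 0      1      -1 ]
  [ 0    2/5    -2/5 ]
Subtract 2/5 times ρ2 from ρ3.
  [ 1  -4/15  -11/15 ]
  [ 0      1      -1 ]
  [ 0      0       0 ]
Add 4/15 times ρ2 to ρ1.
  [ 1  0  -1 ]
  [ 0  1  -1 ]
  [ 0  0   0 ]

[[1, 0, -1], [0, 1, -1], [0, 0, 0]]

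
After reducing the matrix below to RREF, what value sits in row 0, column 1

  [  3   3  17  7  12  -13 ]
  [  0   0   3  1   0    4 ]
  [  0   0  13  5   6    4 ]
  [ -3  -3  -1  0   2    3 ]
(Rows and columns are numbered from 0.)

1

ρ1 := 1/3·ρ1
  [  1   1  17/3  7/3  4  -13/3 ]
  [  0   0     3    1  0      4 ]
  [  0   0    13    5  6      4 ]
  [ -3  -3    -1    0  2      3 ]
ρ4 := ρ4 + 3·ρ1
  [ 1  1  17/3  7/3   4  -13/3 ]
  [ 0  0     3    1   0      4 ]
  [ 0  0    13    5   6      4 ]
  [ 0  0    16    7  14    -10 ]
ρ2 := 1/3·ρ2
  [ 1  1  17/3  7/3   4  -13/3 ]
  [ 0  0     1  1/3   0    4/3 ]
  [ 0  0    13    5   6      4 ]
  [ 0  0    16    7  14    -10 ]
ρ3 := ρ3 − 13·ρ2
  [ 1  1  17/3  7/3   4  -13/3 ]
  [ 0  0     1  1/3   0    4/3 ]
  [ 0  0     0  2/3   6  -40/3 ]
  [ 0  0    16    7  14    -10 ]
ρ4 := ρ4 − 16·ρ2
  [ 1  1  17/3  7/3   4  -13/3 ]
  [ 0  0     1  1/3   0    4/3 ]
  [ 0  0     0  2/3   6  -40/3 ]
  [ 0  0     0  5/3  14  -94/3 ]
ρ3 := 3/2·ρ3
  [ 1  1  17/3  7/3   4  -13/3 ]
  [ 0  0     1  1/3   0    4/3 ]
  [ 0  0     0    1   9    -20 ]
  [ 0  0     0  5/3  14  -94/3 ]
ρ4 := ρ4 − 5/3·ρ3
  [ 1  1  17/3  7/3   4  -13/3 ]
  [ 0  0     1  1/3   0    4/3 ]
  [ 0  0     0    1   9    -20 ]
  [ 0  0     0    0  -1      2 ]
ρ4 := -1·ρ4
  [ 1  1  17/3  7/3  4  -13/3 ]
  [ 0  0     1  1/3  0    4/3 ]
  [ 0  0     0    1  9    -20 ]
  [ 0  0     0    0  1     -2 ]
ρ3 := ρ3 − 9·ρ4
  [ 1  1  17/3  7/3  4  -13/3 ]
  [ 0  0     1  1/3  0    4/3 ]
  [ 0  0     0    1  0     -2 ]
  [ 0  0     0    0  1     -2 ]
ρ1 := ρ1 − 4·ρ4
  [ 1  1  17/3  7/3  0  11/3 ]
  [ 0  0     1  1/3  0   4/3 ]
  [ 0  0     0    1  0    -2 ]
  [ 0  0     0    0  1    -2 ]
ρ2 := ρ2 − 1/3·ρ3
  [ 1  1  17/3  7/3  0  11/3 ]
  [ 0  0     1    0  0     2 ]
  [ 0  0     0    1  0    -2 ]
  [ 0  0     0    0  1    -2 ]
ρ1 := ρ1 − 7/3·ρ3
  [ 1  1  17/3  0  0  25/3 ]
  [ 0  0     1  0  0     2 ]
  [ 0  0     0  1  0    -2 ]
  [ 0  0     0  0  1    -2 ]
ρ1 := ρ1 − 17/3·ρ2
  [ 1  1  0  0  0  -3 ]
  [ 0  0  1  0  0   2 ]
  [ 0  0  0  1  0  -2 ]
  [ 0  0  0  0  1  -2 ]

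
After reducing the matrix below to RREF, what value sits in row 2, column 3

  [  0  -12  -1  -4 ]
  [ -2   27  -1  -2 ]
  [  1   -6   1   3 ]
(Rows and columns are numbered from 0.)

4

R1 ↔ R2
  [ -2   27  -1  -2 ]
  [  0  -12  -1  -4 ]
  [  1   -6   1   3 ]
R1 → -1/2·R1
  [ 1  -27/2  1/2   1 ]
  [ 0    -12   -1  -4 ]
  [ 1     -6    1   3 ]
R3 → R3 − R1
  [ 1  -27/2  1/2   1 ]
  [ 0    -12   -1  -4 ]
  [ 0   15/2  1/2   2 ]
R2 → -1/12·R2
  [ 1  -27/2   1/2    1 ]
  [ 0      1  1/12  1/3 ]
  [ 0   15/2   1/2    2 ]
R3 → R3 − 15/2·R2
  [ 1  -27/2   1/2     1 ]
  [ 0      1  1/12   1/3 ]
  [ 0      0  -1/8  -1/2 ]
R3 → -8·R3
  [ 1  -27/2   1/2    1 ]
  [ 0      1  1/12  1/3 ]
  [ 0      0     1    4 ]
R2 → R2 − 1/12·R3
  [ 1  -27/2  1/2  1 ]
  [ 0      1    0  0 ]
  [ 0      0    1  4 ]
R1 → R1 − 1/2·R3
  [ 1  -27/2  0  -1 ]
  [ 0      1  0   0 ]
  [ 0      0  1   4 ]
R1 → R1 + 27/2·R2
  [ 1  0  0  -1 ]
  [ 0  1  0   0 ]
  [ 0  0  1   4 ]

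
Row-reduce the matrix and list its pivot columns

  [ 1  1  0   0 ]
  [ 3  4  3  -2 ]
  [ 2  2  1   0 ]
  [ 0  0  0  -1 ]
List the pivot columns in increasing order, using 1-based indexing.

R2 := R2 − 3·R1
  [ 1  1  0   0 ]
  [ 0  1  3  -2 ]
  [ 2  2  1   0 ]
  [ 0  0  0  -1 ]
R3 := R3 − 2·R1
  [ 1  1  0   0 ]
  [ 0  1  3  -2 ]
  [ 0  0  1   0 ]
  [ 0  0  0  -1 ]
R4 := -1·R4
  [ 1  1  0   0 ]
  [ 0  1  3  -2 ]
  [ 0  0  1   0 ]
  [ 0  0  0   1 ]
R2 := R2 + 2·R4
  [ 1  1  0  0 ]
  [ 0  1  3  0 ]
  [ 0  0  1  0 ]
  [ 0  0  0  1 ]
R2 := R2 − 3·R3
  [ 1  1  0  0 ]
  [ 0  1  0  0 ]
  [ 0  0  1  0 ]
  [ 0  0  0  1 ]
R1 := R1 − R2
  [ 1  0  0  0 ]
  [ 0  1  0  0 ]
  [ 0  0  1  0 ]
  [ 0  0  0  1 ]
Pivot columns are the columns containing a leading 1.

1, 2, 3, 4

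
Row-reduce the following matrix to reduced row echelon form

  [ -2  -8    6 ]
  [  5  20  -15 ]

Multiply ρ1 by -1/2.
  [ 1   4   -3 ]
  [ 5  20  -15 ]
Subtract 5 times ρ1 from ρ2.
  [ 1  4  -3 ]
  [ 0  0   0 ]

[[1, 4, -3], [0, 0, 0]]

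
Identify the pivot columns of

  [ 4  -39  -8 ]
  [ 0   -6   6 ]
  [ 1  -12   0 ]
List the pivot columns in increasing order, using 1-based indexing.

1, 2, 3

Multiply r1 by 1/4.
  [ 1  -39/4  -2 ]
  [ 0     -6   6 ]
  [ 1    -12   0 ]
Subtract r1 from r3.
  [ 1  -39/4  -2 ]
  [ 0     -6   6 ]
  [ 0   -9/4   2 ]
Multiply r2 by -1/6.
  [ 1  -39/4  -2 ]
  [ 0      1  -1 ]
  [ 0   -9/4   2 ]
Add 9/4 times r2 to r3.
  [ 1  -39/4    -2 ]
  [ 0      1    -1 ]
  [ 0      0  -1/4 ]
Multiply r3 by -4.
  [ 1  -39/4  -2 ]
  [ 0      1  -1 ]
  [ 0      0   1 ]
Add r3 to r2.
  [ 1  -39/4  -2 ]
  [ 0      1   0 ]
  [ 0      0   1 ]
Add 2 times r3 to r1.
  [ 1  -39/4  0 ]
  [ 0      1  0 ]
  [ 0      0  1 ]
Add 39/4 times r2 to r1.
  [ 1  0  0 ]
  [ 0  1  0 ]
  [ 0  0  1 ]
Pivot columns are the columns containing a leading 1.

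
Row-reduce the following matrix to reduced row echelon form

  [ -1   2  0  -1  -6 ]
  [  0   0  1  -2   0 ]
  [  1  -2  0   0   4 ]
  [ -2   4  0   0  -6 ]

[[1, -2, 0, 0, 0], [0, 0, 1, 0, 0], [0, 0, 0, 1, 0], [0, 0, 0, 0, 1]]

Multiply r1 by -1.
Subtract r1 from r3.
Add 2 times r1 to r4.
Multiply r3 by -1.
Subtract 2 times r3 from r4.
Multiply r4 by 1/2.
Subtract 2 times r4 from r3.
Subtract 6 times r4 from r1.
Add 2 times r3 to r2.
Subtract r3 from r1.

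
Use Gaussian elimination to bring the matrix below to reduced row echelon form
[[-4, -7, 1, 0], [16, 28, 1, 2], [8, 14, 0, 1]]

[[1, 7/4, 0, 0], [0, 0, 1, 0], [0, 0, 0, 1]]

R1 := -1/4·R1
  [  1  7/4  -1/4  0 ]
  [ 16   28     1  2 ]
  [  8   14     0  1 ]
R2 := R2 − 16·R1
  [ 1  7/4  -1/4  0 ]
  [ 0    0     5  2 ]
  [ 8   14     0  1 ]
R3 := R3 − 8·R1
  [ 1  7/4  -1/4  0 ]
  [ 0    0     5  2 ]
  [ 0    0     2  1 ]
R2 := 1/5·R2
  [ 1  7/4  -1/4    0 ]
  [ 0    0     1  2/5 ]
  [ 0    0     2    1 ]
R3 := R3 − 2·R2
  [ 1  7/4  -1/4    0 ]
  [ 0    0     1  2/5 ]
  [ 0    0     0  1/5 ]
R3 := 5·R3
  [ 1  7/4  -1/4    0 ]
  [ 0    0     1  2/5 ]
  [ 0    0     0    1 ]
R2 := R2 − 2/5·R3
  [ 1  7/4  -1/4  0 ]
  [ 0    0     1  0 ]
  [ 0    0     0  1 ]
R1 := R1 + 1/4·R2
  [ 1  7/4  0  0 ]
  [ 0    0  1  0 ]
  [ 0    0  0  1 ]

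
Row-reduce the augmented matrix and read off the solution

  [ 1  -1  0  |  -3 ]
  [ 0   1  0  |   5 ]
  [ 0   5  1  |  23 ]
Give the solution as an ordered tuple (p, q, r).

R3 ← R3 − 5·R2
  [ 1  -1  0  |  -3 ]
  [ 0   1  0  |   5 ]
  [ 0   0  1  |  -2 ]
R1 ← R1 + R2
  [ 1  0  0  |   2 ]
  [ 0  1  0  |   5 ]
  [ 0  0  1  |  -2 ]
Reading off the last column: p = 2, q = 5, r = -2.

(2, 5, -2)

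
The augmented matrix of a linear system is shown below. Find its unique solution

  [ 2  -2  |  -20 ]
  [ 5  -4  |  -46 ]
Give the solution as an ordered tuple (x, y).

Multiply r1 by 1/2.
  [ 1  -1  |  -10 ]
  [ 5  -4  |  -46 ]
Subtract 5 times r1 from r2.
  [ 1  -1  |  -10 ]
  [ 0   1  |    4 ]
Add r2 to r1.
  [ 1  0  |  -6 ]
  [ 0  1  |   4 ]
Reading off the last column: x = -6, y = 4.

(-6, 4)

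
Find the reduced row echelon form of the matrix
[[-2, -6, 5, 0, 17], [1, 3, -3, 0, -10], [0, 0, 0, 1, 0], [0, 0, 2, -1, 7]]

[[1, 3, 0, 0, 0], [0, 0, 1, 0, 0], [0, 0, 0, 1, 0], [0, 0, 0, 0, 1]]

Multiply R1 by -1/2.
  [ 1  3  -5/2   0  -17/2 ]
  [ 1  3    -3   0    -10 ]
  [ 0  0     0   1      0 ]
  [ 0  0     2  -1      7 ]
Subtract R1 from R2.
  [ 1  3  -5/2   0  -17/2 ]
  [ 0  0  -1/2   0   -3/2 ]
  [ 0  0     0   1      0 ]
  [ 0  0     2  -1      7 ]
Multiply R2 by -2.
  [ 1  3  -5/2   0  -17/2 ]
  [ 0  0     1   0      3 ]
  [ 0  0     0   1      0 ]
  [ 0  0     2  -1      7 ]
Subtract 2 times R2 from R4.
  [ 1  3  -5/2   0  -17/2 ]
  [ 0  0     1   0      3 ]
  [ 0  0     0   1      0 ]
  [ 0  0     0  -1      1 ]
Add R3 to R4.
  [ 1  3  -5/2  0  -17/2 ]
  [ 0  0     1  0      3 ]
  [ 0  0     0  1      0 ]
  [ 0  0     0  0      1 ]
Subtract 3 times R4 from R2.
  [ 1  3  -5/2  0  -17/2 ]
  [ 0  0     1  0      0 ]
  [ 0  0     0  1      0 ]
  [ 0  0     0  0      1 ]
Add 17/2 times R4 to R1.
  [ 1  3  -5/2  0  0 ]
  [ 0  0     1  0  0 ]
  [ 0  0     0  1  0 ]
  [ 0  0     0  0  1 ]
Add 5/2 times R2 to R1.
  [ 1  3  0  0  0 ]
  [ 0  0  1  0  0 ]
  [ 0  0  0  1  0 ]
  [ 0  0  0  0  1 ]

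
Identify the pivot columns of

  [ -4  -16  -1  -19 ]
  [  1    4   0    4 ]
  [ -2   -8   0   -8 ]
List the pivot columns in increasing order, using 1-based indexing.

R1 := -1/4·R1
R2 := R2 − R1
R3 := R3 + 2·R1
R2 := -4·R2
R3 := R3 − 1/2·R2
R1 := R1 − 1/4·R2
Pivot columns are the columns containing a leading 1.

1, 3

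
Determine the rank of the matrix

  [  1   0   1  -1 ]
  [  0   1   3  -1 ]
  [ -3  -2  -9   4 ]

rank = 3

R3 ← R3 + 3·R1
  [ 1   0   1  -1 ]
  [ 0   1   3  -1 ]
  [ 0  -2  -6   1 ]
R3 ← R3 + 2·R2
  [ 1  0  1  -1 ]
  [ 0  1  3  -1 ]
  [ 0  0  0  -1 ]
R3 ← -1·R3
  [ 1  0  1  -1 ]
  [ 0  1  3  -1 ]
  [ 0  0  0   1 ]
R2 ← R2 + R3
  [ 1  0  1  -1 ]
  [ 0  1  3   0 ]
  [ 0  0  0   1 ]
R1 ← R1 + R3
  [ 1  0  1  0 ]
  [ 0  1  3  0 ]
  [ 0  0  0  1 ]
The reduced form has 3 nonzero rows.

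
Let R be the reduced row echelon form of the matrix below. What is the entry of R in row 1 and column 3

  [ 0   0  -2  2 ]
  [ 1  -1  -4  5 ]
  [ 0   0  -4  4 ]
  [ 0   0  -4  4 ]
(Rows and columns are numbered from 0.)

ρ1 ↔ ρ2
  [ 1  -1  -4  5 ]
  [ 0   0  -2  2 ]
  [ 0   0  -4  4 ]
  [ 0   0  -4  4 ]
ρ2 ← -1/2·ρ2
  [ 1  -1  -4   5 ]
  [ 0   0   1  -1 ]
  [ 0   0  -4   4 ]
  [ 0   0  -4   4 ]
ρ3 ← ρ3 + 4·ρ2
  [ 1  -1  -4   5 ]
  [ 0   0   1  -1 ]
  [ 0   0   0   0 ]
  [ 0   0  -4   4 ]
ρ4 ← ρ4 + 4·ρ2
  [ 1  -1  -4   5 ]
  [ 0   0   1  -1 ]
  [ 0   0   0   0 ]
  [ 0   0   0   0 ]
ρ1 ← ρ1 + 4·ρ2
  [ 1  -1  0   1 ]
  [ 0   0  1  -1 ]
  [ 0   0  0   0 ]
  [ 0   0  0   0 ]

-1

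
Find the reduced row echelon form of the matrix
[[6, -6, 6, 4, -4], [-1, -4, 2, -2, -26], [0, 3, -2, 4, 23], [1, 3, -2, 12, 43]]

R1 → 1/6·R1
  [  1  -1   1  2/3  -2/3 ]
  [ -1  -4   2   -2   -26 ]
  [  0   3  -2    4    23 ]
  [  1   3  -2   12    43 ]
R2 → R2 + R1
  [ 1  -1   1   2/3   -2/3 ]
  [ 0  -5   3  -4/3  -80/3 ]
  [ 0   3  -2     4     23 ]
  [ 1   3  -2    12     43 ]
R4 → R4 − R1
  [ 1  -1   1   2/3   -2/3 ]
  [ 0  -5   3  -4/3  -80/3 ]
  [ 0   3  -2     4     23 ]
  [ 0   4  -3  34/3  131/3 ]
R2 → -1/5·R2
  [ 1  -1     1   2/3   -2/3 ]
  [ 0   1  -3/5  4/15   16/3 ]
  [ 0   3    -2     4     23 ]
  [ 0   4    -3  34/3  131/3 ]
R3 → R3 − 3·R2
  [ 1  -1     1   2/3   -2/3 ]
  [ 0   1  -3/5  4/15   16/3 ]
  [ 0   0  -1/5  16/5      7 ]
  [ 0   4    -3  34/3  131/3 ]
R4 → R4 − 4·R2
  [ 1  -1     1     2/3  -2/3 ]
  [ 0   1  -3/5    4/15  16/3 ]
  [ 0   0  -1/5    16/5     7 ]
  [ 0   0  -3/5  154/15  67/3 ]
R3 → -5·R3
  [ 1  -1     1     2/3  -2/3 ]
  [ 0   1  -3/5    4/15  16/3 ]
  [ 0   0     1     -16   -35 ]
  [ 0   0  -3/5  154/15  67/3 ]
R4 → R4 + 3/5·R3
  [ 1  -1     1   2/3  -2/3 ]
  [ 0   1  -3/5  4/15  16/3 ]
  [ 0   0     1   -16   -35 ]
  [ 0   0     0   2/3   4/3 ]
R4 → 3/2·R4
  [ 1  -1     1   2/3  -2/3 ]
  [ 0   1  -3/5  4/15  16/3 ]
  [ 0   0     1   -16   -35 ]
  [ 0   0     0     1     2 ]
R3 → R3 + 16·R4
  [ 1  -1     1   2/3  -2/3 ]
  [ 0   1  -3/5  4/15  16/3 ]
  [ 0   0     1     0    -3 ]
  [ 0   0     0     1     2 ]
R2 → R2 − 4/15·R4
  [ 1  -1     1  2/3  -2/3 ]
  [ 0   1  -3/5    0  24/5 ]
  [ 0   0     1    0    -3 ]
  [ 0   0     0    1     2 ]
R1 → R1 − 2/3·R4
  [ 1  -1     1  0    -2 ]
  [ 0   1  -3/5  0  24/5 ]
  [ 0   0     1  0    -3 ]
  [ 0   0     0  1     2 ]
R2 → R2 + 3/5·R3
  [ 1  -1  1  0  -2 ]
  [ 0   1  0  0   3 ]
  [ 0   0  1  0  -3 ]
  [ 0   0  0  1   2 ]
R1 → R1 − R3
  [ 1  -1  0  0   1 ]
  [ 0   1  0  0   3 ]
  [ 0   0  1  0  -3 ]
  [ 0   0  0  1   2 ]
R1 → R1 + R2
  [ 1  0  0  0   4 ]
  [ 0  1  0  0   3 ]
  [ 0  0  1  0  -3 ]
  [ 0  0  0  1   2 ]

[[1, 0, 0, 0, 4], [0, 1, 0, 0, 3], [0, 0, 1, 0, -3], [0, 0, 0, 1, 2]]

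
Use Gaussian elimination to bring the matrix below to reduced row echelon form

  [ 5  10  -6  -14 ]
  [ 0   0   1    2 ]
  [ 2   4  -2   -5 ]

[[1, 2, 0, 0], [0, 0, 1, 0], [0, 0, 0, 1]]

R1 -> 1/5·R1
  [ 1  2  -6/5  -14/5 ]
  [ 0  0     1      2 ]
  [ 2  4    -2     -5 ]
R3 -> R3 − 2·R1
  [ 1  2  -6/5  -14/5 ]
  [ 0  0     1      2 ]
  [ 0  0   2/5    3/5 ]
R3 -> R3 − 2/5·R2
  [ 1  2  -6/5  -14/5 ]
  [ 0  0     1      2 ]
  [ 0  0     0   -1/5 ]
R3 -> -5·R3
  [ 1  2  -6/5  -14/5 ]
  [ 0  0     1      2 ]
  [ 0  0     0      1 ]
R2 -> R2 − 2·R3
  [ 1  2  -6/5  -14/5 ]
  [ 0  0     1      0 ]
  [ 0  0     0      1 ]
R1 -> R1 + 14/5·R3
  [ 1  2  -6/5  0 ]
  [ 0  0     1  0 ]
  [ 0  0     0  1 ]
R1 -> R1 + 6/5·R2
  [ 1  2  0  0 ]
  [ 0  0  1  0 ]
  [ 0  0  0  1 ]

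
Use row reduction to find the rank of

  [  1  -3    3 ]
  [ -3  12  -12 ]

ρ2 → ρ2 + 3·ρ1
  [ 1  -3   3 ]
  [ 0   3  -3 ]
ρ2 → 1/3·ρ2
  [ 1  -3   3 ]
  [ 0   1  -1 ]
ρ1 → ρ1 + 3·ρ2
  [ 1  0   0 ]
  [ 0  1  -1 ]
The reduced form has 2 nonzero rows.

rank = 2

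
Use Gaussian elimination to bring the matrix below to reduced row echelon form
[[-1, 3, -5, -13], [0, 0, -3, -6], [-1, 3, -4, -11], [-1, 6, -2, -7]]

Multiply ρ1 by -1.
Add ρ1 to ρ3.
Add ρ1 to ρ4.
Swap ρ2 and ρ4.
Multiply ρ2 by 1/3.
Add 3 times ρ3 to ρ4.
Subtract ρ3 from ρ2.
Subtract 5 times ρ3 from ρ1.
Add 3 times ρ2 to ρ1.

[[1, 0, 0, 3], [0, 1, 0, 0], [0, 0, 1, 2], [0, 0, 0, 0]]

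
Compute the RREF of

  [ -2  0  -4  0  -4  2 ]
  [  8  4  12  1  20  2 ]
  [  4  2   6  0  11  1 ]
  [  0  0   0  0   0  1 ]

R1 := -1/2·R1
  [ 1  0   2  0   2  -1 ]
  [ 8  4  12  1  20   2 ]
  [ 4  2   6  0  11   1 ]
  [ 0  0   0  0   0   1 ]
R2 := R2 − 8·R1
  [ 1  0   2  0   2  -1 ]
  [ 0  4  -4  1   4  10 ]
  [ 4  2   6  0  11   1 ]
  [ 0  0   0  0   0   1 ]
R3 := R3 − 4·R1
  [ 1  0   2  0  2  -1 ]
  [ 0  4  -4  1  4  10 ]
  [ 0  2  -2  0  3   5 ]
  [ 0  0   0  0  0   1 ]
R2 := 1/4·R2
  [ 1  0   2    0  2   -1 ]
  [ 0  1  -1  1/4  1  5/2 ]
  [ 0  2  -2    0  3    5 ]
  [ 0  0   0    0  0    1 ]
R3 := R3 − 2·R2
  [ 1  0   2     0  2   -1 ]
  [ 0  1  -1   1/4  1  5/2 ]
  [ 0  0   0  -1/2  1    0 ]
  [ 0  0   0     0  0    1 ]
R3 := -2·R3
  [ 1  0   2    0   2   -1 ]
  [ 0  1  -1  1/4   1  5/2 ]
  [ 0  0   0    1  -2    0 ]
  [ 0  0   0    0   0    1 ]
R2 := R2 − 5/2·R4
  [ 1  0   2    0   2  -1 ]
  [ 0  1  -1  1/4   1   0 ]
  [ 0  0   0    1  -2   0 ]
  [ 0  0   0    0   0   1 ]
R1 := R1 + R4
  [ 1  0   2    0   2  0 ]
  [ 0  1  -1  1/4   1  0 ]
  [ 0  0   0    1  -2  0 ]
  [ 0  0   0    0   0  1 ]
R2 := R2 − 1/4·R3
  [ 1  0   2  0    2  0 ]
  [ 0  1  -1  0  3/2  0 ]
  [ 0  0   0  1   -2  0 ]
  [ 0  0   0  0    0  1 ]

[[1, 0, 2, 0, 2, 0], [0, 1, -1, 0, 3/2, 0], [0, 0, 0, 1, -2, 0], [0, 0, 0, 0, 0, 1]]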